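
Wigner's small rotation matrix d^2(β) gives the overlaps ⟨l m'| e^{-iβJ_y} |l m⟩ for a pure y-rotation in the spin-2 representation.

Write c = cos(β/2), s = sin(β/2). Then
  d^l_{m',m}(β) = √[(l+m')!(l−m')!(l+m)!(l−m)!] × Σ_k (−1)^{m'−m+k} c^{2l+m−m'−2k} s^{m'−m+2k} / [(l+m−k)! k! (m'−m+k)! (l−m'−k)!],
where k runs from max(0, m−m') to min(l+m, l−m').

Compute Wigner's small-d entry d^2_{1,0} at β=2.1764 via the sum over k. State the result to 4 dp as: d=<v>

d^2_{1,0}(β=2.1764) via Wigner's sum:
c=cos(2.1764/2)=0.464081, s=sin(2.1764/2)=0.885793; N=√[6·1·2·2]=4.898979
k∈{0,1} keeps every argument non-negative
  k=0: (−1)^1·4.8990/(2)·0.4641^3·0.8858^1 = -0.216864
  k=1: (−1)^2·4.8990/(2)·0.4641^1·0.8858^3 = +0.790070
d^2_{1,0}(2.1764) = -0.216864 +0.790070 = +0.573206

d=0.5732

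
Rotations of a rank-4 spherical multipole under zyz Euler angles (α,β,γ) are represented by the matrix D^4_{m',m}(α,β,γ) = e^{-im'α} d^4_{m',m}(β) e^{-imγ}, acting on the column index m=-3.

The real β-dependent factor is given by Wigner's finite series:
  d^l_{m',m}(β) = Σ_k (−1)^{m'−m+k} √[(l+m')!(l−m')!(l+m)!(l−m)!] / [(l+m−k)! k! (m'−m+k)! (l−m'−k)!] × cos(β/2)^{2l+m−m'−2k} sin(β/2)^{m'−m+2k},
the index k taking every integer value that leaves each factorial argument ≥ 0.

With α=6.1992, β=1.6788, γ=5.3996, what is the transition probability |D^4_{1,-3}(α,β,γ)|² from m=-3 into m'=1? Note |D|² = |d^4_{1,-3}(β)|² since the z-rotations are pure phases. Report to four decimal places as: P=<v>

P=0.0424

D^4_{1,-3}(6.1992,1.6788,5.3996) = e^{-i·1·6.1992}·d^4_{1,-3}(1.6788)·e^{-i·-3·5.3996}. Compute d first:
With c≡cos(β/2)=0.667909 and s≡sin(β/2)=0.744243, N=[120·6·1·5040]^{1/2}=1904.940944
k∈{0,1} keeps every argument non-negative
  k=0: (−1)^4·1904.9409/(144)·0.6679^4·0.7442^4 = +0.807695
  k=1: (−1)^5·1904.9409/(240)·0.6679^2·0.7442^6 = -0.601717
d^4_{1,-3}(1.6788) = +0.807695 -0.601717 = +0.205978
|D^4_{1,-3}|² = |d^4_{1,-3}(β)|² = (+0.205978)² = 0.042427 (the z-rotation phases have unit modulus)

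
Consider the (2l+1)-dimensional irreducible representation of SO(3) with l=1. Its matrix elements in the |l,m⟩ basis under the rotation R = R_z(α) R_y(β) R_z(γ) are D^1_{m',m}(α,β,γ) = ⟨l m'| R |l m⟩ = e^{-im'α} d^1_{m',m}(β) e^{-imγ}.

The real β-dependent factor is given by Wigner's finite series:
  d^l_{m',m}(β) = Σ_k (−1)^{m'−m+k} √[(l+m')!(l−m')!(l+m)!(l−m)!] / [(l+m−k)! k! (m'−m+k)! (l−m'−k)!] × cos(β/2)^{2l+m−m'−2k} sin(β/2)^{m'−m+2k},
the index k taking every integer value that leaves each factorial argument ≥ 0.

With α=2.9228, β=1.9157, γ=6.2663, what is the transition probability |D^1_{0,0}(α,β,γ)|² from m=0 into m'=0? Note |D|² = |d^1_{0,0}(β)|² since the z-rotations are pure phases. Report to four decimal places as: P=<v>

First d^1_{0,0}(β=1.9157), then the phase factors e^{-i(0)α} and e^{-i(0)γ}:
With c≡cos(β/2)=0.575280 and s≡sin(β/2)=0.817957, N=[1·1·1·1]^{1/2}=1.000000
Admissible k: 0..1 (factorial args all ≥0)
  k=0: (−1)^0·1.0000/(1)·0.5753^2·0.8180^0 = +0.330947
  k=1: (−1)^1·1.0000/(1)·0.5753^0·0.8180^2 = -0.669053
d^1_{0,0}(1.9157) = +0.330947 -0.669053 = -0.338106
|D^1_{0,0}|² = |d^1_{0,0}(β)|² = (-0.338106)² = 0.114316 (the z-rotation phases have unit modulus)

P=0.1143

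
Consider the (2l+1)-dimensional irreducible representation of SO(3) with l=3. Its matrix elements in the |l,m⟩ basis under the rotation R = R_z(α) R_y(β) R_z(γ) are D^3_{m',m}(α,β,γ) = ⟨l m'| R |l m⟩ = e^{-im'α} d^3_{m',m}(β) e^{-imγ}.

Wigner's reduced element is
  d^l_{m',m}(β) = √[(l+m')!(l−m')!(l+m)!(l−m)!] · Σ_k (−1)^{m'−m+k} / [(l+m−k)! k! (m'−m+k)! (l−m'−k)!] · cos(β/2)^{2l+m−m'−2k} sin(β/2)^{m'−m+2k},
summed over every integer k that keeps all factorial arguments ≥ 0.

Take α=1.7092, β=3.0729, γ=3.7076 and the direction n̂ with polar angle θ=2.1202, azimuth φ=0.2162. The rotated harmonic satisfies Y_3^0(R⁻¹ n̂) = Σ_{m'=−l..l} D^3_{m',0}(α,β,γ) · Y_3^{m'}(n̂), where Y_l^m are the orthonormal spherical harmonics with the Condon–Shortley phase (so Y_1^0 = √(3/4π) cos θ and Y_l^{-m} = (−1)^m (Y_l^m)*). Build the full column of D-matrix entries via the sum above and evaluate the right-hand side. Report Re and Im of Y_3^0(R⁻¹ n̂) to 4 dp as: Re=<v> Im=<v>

Need the full column D^3_{m',0} for m'=−3..3 at α=1.7092, β=3.0729, γ=3.7076.
cos(β/2)=0.034340, sin(β/2)=0.999410
d^3_{-3,0}: single k=3 term ⇒ +0.000181;  D = +0.000073-0.000165i
d^3_{-2,0}: k∈[2..3] ⇒ +0.000008 -0.006444 = -0.006436;  D = +0.006191+0.001759i
d^3_{-1,0}: k∈[1..3] ⇒ +0.000000 -0.000420 +0.118605 = +0.118185;  D = -0.016305+0.117055i
d^3_{0,0}: k∈[0..3] ⇒ +0.000000 -0.000012 +0.010588 -0.996467 = -0.985891;  D = -0.985891+0.000000i
d^3_{1,0}: k∈[0..2] ⇒ -0.000000 +0.000420 -0.118605 = -0.118185;  D = +0.016305+0.117055i
d^3_{2,0}: k∈[0..1] ⇒ +0.000008 -0.006444 = -0.006436;  D = +0.006191-0.001759i
d^3_{3,0}: single k=0 term ⇒ -0.000181;  D = -0.000073-0.000165i
Y_3^{m'}(θ=2.1202,φ=0.2162) and Σ D·Y over m':
  (+0.0001-0.0002i)·(+0.2062-0.1563i)  (+0.0062+0.0018i)·(-0.3524+0.1627i)  (-0.0163+0.1171i)·(+0.0978-0.0215i)  (-0.9859+0.0000i)·(+0.3189+0.0000i)  (+0.0163+0.1171i)·(-0.0978-0.0215i)  (+0.0062-0.0018i)·(-0.3524-0.1627i)  (-0.0001-0.0002i)·(-0.2062-0.1563i)
Y_3^0(R⁻¹ n̂) = -0.317543+0.000000i

Re=-0.3175 Im=0.0000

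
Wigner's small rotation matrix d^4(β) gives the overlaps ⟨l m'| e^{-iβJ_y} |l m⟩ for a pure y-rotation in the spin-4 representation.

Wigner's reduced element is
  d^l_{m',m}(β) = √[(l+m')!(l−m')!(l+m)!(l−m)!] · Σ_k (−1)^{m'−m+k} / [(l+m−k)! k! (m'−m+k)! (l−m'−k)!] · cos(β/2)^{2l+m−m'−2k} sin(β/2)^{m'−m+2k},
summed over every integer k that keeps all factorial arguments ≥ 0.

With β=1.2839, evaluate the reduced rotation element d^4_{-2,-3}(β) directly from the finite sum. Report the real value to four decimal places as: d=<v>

d^4_{-2,-3}(β=1.2839) via Wigner's sum:
With c≡cos(β/2)=0.800930 and s≡sin(β/2)=0.598758, N=[2·720·1·5040]^{1/2}=2693.993318
Admissible k: 0..1 (factorial args all ≥0)
  k=0: (−1)^1·2693.9933/(720)·0.8009^7·0.5988^1 = -0.473671
  k=1: (−1)^2·2693.9933/(240)·0.8009^5·0.5988^3 = +0.794168
d^4_{-2,-3}(1.2839) = -0.473671 +0.794168 = +0.320497

d=0.3205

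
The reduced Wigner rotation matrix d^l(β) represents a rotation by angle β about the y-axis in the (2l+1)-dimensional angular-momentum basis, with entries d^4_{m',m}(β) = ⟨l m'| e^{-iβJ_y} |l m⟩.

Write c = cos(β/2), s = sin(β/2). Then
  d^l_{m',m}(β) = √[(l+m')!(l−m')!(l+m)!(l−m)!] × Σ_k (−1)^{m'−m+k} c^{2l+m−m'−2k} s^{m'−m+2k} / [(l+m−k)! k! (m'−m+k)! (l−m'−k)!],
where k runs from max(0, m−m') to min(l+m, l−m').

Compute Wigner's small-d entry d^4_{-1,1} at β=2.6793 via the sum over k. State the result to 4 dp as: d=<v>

d^4_{-1,1}(β=2.6793) via Wigner's sum:
With c≡cos(β/2)=0.229094 and s≡sin(β/2)=0.973404, N=[6·120·120·6]^{1/2}=720.000000
Admissible k: 2..5 (factorial args all ≥0)
  k=2: (−1)^0·720.0000/(72)·0.2291^6·0.9734^2 = +0.001370
  k=3: (−1)^1·720.0000/(24)·0.2291^4·0.9734^4 = -0.074190
  k=4: (−1)^2·720.0000/(48)·0.2291^2·0.9734^6 = +0.669694
  k=5: (−1)^3·720.0000/(720)·0.2291^0·0.9734^8 = -0.806021
d^4_{-1,1}(2.6793) = +0.001370 -0.074190 +0.669694 -0.806021 = -0.209147

d=-0.2091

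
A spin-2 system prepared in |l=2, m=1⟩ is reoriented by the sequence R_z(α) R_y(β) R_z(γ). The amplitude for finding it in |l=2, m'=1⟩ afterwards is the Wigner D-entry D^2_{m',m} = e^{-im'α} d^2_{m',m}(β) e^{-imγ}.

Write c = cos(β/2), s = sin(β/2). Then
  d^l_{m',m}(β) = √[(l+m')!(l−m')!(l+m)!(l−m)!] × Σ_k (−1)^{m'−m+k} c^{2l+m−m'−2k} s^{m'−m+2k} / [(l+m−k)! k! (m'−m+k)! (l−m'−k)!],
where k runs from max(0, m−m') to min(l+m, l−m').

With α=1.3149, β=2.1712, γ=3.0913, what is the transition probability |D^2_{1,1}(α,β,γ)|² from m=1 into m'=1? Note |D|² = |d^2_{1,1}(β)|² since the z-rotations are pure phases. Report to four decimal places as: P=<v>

D^2_{1,1}(1.3149,2.1712,3.0913) = e^{-i·1·1.3149}·d^2_{1,1}(2.1712)·e^{-i·1·3.0913}. Compute d first:
Half-angle: c=0.466382, s=0.884583. N=√(6·1·6·1)=6.000000
Admissible k: 0..1 (factorial args all ≥0)
  k=0: (−1)^0·6.0000/(6)·0.4664^4·0.8846^0 = +0.047312
  k=1: (−1)^1·6.0000/(2)·0.4664^2·0.8846^2 = -0.510602
d^2_{1,1}(2.1712) = +0.047312 -0.510602 = -0.463290
|D^2_{1,1}|² = |d^2_{1,1}(β)|² = (-0.463290)² = 0.214638 (the z-rotation phases have unit modulus)

P=0.2146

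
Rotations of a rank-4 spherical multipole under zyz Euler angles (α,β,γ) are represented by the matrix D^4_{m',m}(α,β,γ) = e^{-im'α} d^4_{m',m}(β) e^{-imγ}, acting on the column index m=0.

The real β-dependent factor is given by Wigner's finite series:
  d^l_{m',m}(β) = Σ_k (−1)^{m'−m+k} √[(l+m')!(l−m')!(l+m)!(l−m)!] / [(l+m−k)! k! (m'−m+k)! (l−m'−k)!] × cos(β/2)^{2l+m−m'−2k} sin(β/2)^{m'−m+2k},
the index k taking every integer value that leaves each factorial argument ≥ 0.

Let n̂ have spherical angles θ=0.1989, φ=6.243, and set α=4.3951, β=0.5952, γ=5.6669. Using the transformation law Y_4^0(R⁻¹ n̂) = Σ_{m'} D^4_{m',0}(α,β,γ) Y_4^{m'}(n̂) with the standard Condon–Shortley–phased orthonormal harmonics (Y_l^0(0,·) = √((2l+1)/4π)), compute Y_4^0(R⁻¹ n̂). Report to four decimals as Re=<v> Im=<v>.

Re=-0.2400 Im=0.0000

Need the full column D^4_{m',0} for m'=−4..4 at α=4.3951, β=0.5952, γ=5.6669.
cos(β/2)=0.956043, sin(β/2)=0.293227
d^4_{-4,0}: single k=4 term ⇒ +0.051674;  D = +0.015352-0.049341i
d^4_{-3,0}: k∈[3..4] ⇒ +0.238265 -0.022414 = +0.215852;  D = +0.175811+0.125229i
d^4_{-2,0}: k∈[2..4] ⇒ +0.622863 -0.156247 +0.005512 = +0.472127;  D = -0.380214+0.279895i
d^4_{-1,0}: k∈[1..4] ⇒ +0.957327 -0.540335 +0.050829 -0.000797 = +0.467024;  D = -0.145708-0.443713i
d^4_{0,0}: k∈[0..4] ⇒ +0.697942 -1.050488 +0.222344 -0.009296 +0.000055 = -0.139443;  D = -0.139443+0.000000i
d^4_{1,0}: k∈[0..3] ⇒ -0.957327 +0.540335 -0.050829 +0.000797 = -0.467024;  D = +0.145708-0.443713i
d^4_{2,0}: k∈[0..2] ⇒ +0.622863 -0.156247 +0.005512 = +0.472127;  D = -0.380214-0.279895i
d^4_{3,0}: k∈[0..1] ⇒ -0.238265 +0.022414 = -0.215852;  D = -0.175811+0.125229i
d^4_{4,0}: single k=0 term ⇒ +0.051674;  D = +0.015352+0.049341i
Y_4^{m'}(θ=0.1989,φ=6.243) and Σ D·Y over m':
  (+0.0154-0.0493i)·(+0.0007+0.0001i)  (+0.1758+0.1252i)·(+0.0094+0.0011i)  (-0.3802+0.2799i)·(+0.0746+0.0060i)  (-0.1457-0.4437i)·(+0.3412+0.0137i)  (-0.1394+0.0000i)·(+0.6867+0.0000i)  (+0.1457-0.4437i)·(-0.3412+0.0137i)  (-0.3802-0.2799i)·(+0.0746-0.0060i)  (-0.1758+0.1252i)·(-0.0094+0.0011i)  (+0.0154+0.0493i)·(+0.0007-0.0001i)
Y_4^0(R⁻¹ n̂) = -0.240024+0.000000i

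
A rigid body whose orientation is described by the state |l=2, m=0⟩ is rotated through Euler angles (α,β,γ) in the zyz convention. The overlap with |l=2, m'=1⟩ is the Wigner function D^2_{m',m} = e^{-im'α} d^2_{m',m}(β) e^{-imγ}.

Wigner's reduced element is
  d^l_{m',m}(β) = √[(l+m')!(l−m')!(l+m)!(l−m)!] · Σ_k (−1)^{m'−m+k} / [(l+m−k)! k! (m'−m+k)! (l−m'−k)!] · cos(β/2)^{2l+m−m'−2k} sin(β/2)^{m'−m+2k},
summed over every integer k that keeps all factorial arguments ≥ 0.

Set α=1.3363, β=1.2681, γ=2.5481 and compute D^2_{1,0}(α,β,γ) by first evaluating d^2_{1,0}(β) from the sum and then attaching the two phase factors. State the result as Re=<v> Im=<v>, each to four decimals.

D^2_{1,0}(1.3363,1.2681,2.5481) = e^{-i·1·1.3363}·d^2_{1,0}(1.2681)·e^{-i·0·2.5481}. Compute d first:
Half-angle: c=0.805635, s=0.592412. N=√(6·1·2·2)=4.898979
k: max(0,(0)−(1))=0 … min(2+(0),2−(1))=1
  k=0: (−1)^1·4.8990/(2)·0.8056^3·0.5924^1 = -0.758778
  k=1: (−1)^2·4.8990/(2)·0.8056^1·0.5924^3 = +0.410286
d^2_{1,0}(1.2681) = -0.758778 +0.410286 = -0.348492
Attach z-rotation phases: D = e^{-i(1)(1.3363)}·(-0.348492)·e^{-i(0)(2.5481)} = -0.080973+0.338954i

Re=-0.0810 Im=0.3390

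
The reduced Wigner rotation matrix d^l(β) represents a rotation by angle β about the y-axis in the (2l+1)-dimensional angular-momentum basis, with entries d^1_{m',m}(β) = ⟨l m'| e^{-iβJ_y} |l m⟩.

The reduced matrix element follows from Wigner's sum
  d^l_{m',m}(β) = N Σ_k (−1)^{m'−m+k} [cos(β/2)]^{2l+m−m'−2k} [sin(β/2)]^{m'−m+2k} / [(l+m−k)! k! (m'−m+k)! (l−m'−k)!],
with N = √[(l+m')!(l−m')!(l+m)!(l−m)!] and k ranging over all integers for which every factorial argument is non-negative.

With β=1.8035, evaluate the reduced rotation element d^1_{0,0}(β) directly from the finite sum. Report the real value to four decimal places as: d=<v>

d=-0.2306

d^1_{0,0}(β=1.8035) via Wigner's sum:
c=cos(1.8035/2)=0.620238, s=sin(1.8035/2)=0.784414; N=√[1·1·1·1]=1.000000
k∈{0,1} keeps every argument non-negative
  k=0: (−1)^0·1.0000/(1)·0.6202^2·0.7844^0 = +0.384695
  k=1: (−1)^1·1.0000/(1)·0.6202^0·0.7844^2 = -0.615305
d^1_{0,0}(1.8035) = +0.384695 -0.615305 = -0.230609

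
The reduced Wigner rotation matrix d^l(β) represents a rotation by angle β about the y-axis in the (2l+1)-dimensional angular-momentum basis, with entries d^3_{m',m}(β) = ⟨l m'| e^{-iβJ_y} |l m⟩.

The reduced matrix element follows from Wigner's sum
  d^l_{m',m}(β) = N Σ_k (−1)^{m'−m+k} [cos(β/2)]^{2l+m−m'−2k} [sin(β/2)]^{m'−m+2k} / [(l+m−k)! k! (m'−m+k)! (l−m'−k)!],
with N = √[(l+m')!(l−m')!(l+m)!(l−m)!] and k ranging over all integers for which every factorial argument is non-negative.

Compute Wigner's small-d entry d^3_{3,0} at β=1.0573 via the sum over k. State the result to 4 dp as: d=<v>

d^3_{3,0}(β=1.0573) via Wigner's sum:
c=cos(1.0573/2)=0.863489, s=sin(1.0573/2)=0.504368; N=√[720·1·6·6]=160.996894
k∈{0} keeps every argument non-negative
  k=0: (−1)^3·160.9969/(36)·0.8635^3·0.5044^3 = -0.369426
d^3_{3,0}(1.0573) = -0.369426

d=-0.3694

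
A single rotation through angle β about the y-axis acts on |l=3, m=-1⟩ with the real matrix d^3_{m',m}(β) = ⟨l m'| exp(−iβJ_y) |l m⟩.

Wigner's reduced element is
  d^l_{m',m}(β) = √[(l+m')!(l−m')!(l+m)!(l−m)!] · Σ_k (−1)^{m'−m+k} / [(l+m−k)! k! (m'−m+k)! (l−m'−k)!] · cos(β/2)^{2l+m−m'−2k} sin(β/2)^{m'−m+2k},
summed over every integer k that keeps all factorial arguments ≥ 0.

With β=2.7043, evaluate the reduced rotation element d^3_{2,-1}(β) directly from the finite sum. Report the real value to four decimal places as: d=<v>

d^3_{2,-1}(β=2.7043) via Wigner's sum:
c=cos(2.7043/2)=0.216908, s=sin(2.7043/2)=0.976192; N=√[120·1·2·24]=75.894664
Admissible k: 0..1 (factorial args all ≥0)
  k=0: (−1)^3·75.8947/(12)·0.2169^3·0.9762^3 = -0.060043
  k=1: (−1)^4·75.8947/(24)·0.2169^1·0.9762^5 = +0.608068
d^3_{2,-1}(2.7043) = -0.060043 +0.608068 = +0.548025

d=0.5480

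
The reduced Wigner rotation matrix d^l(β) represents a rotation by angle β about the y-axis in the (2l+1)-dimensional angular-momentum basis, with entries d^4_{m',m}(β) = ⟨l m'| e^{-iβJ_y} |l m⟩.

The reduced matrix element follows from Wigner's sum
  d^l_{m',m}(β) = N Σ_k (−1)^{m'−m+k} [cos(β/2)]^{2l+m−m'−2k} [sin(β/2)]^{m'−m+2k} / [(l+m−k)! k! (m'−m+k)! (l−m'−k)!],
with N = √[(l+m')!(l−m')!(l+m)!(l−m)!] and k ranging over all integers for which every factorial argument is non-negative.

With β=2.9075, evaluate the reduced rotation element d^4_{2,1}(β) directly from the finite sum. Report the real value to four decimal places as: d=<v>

d=-0.0213

d^4_{2,1}(β=2.9075) via Wigner's sum:
Half-angle: c=0.116779, s=0.993158. N=√(720·2·120·6)=1018.233765
k∈{0,1,2} keeps every argument non-negative
  k=0: (−1)^1·1018.2338/(240)·0.1168^7·0.9932^1 = -0.000001
  k=1: (−1)^2·1018.2338/(48)·0.1168^5·0.9932^3 = +0.000451
  k=2: (−1)^3·1018.2338/(72)·0.1168^3·0.9932^5 = -0.021762
d^4_{2,1}(2.9075) = -0.000001 +0.000451 -0.021762 = -0.021312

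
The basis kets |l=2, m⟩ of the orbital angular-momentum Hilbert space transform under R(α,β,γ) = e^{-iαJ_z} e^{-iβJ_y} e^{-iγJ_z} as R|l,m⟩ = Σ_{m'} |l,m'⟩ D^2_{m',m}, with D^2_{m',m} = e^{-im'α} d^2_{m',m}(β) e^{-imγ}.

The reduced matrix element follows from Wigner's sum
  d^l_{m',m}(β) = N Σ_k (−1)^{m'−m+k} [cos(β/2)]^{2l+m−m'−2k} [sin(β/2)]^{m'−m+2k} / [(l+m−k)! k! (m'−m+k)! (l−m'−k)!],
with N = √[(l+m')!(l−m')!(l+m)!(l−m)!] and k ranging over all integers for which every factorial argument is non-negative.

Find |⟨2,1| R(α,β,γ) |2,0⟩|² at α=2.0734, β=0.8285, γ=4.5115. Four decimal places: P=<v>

Split into d^2_{1,0}(β=0.8285) × two z-phases.
c=cos(0.8285/2)=0.915418, s=sin(0.8285/2)=0.402503; N=√[6·1·2·2]=4.898979
k∈{0,1} keeps every argument non-negative
  k=0: (−1)^1·4.8990/(2)·0.9154^3·0.4025^1 = -0.756318
  k=1: (−1)^2·4.8990/(2)·0.9154^1·0.4025^3 = +0.146219
d^2_{1,0}(0.8285) = -0.756318 +0.146219 = -0.610099
|D^2_{1,0}|² = |d^2_{1,0}(β)|² = (-0.610099)² = 0.372220 (the z-rotation phases have unit modulus)

P=0.3722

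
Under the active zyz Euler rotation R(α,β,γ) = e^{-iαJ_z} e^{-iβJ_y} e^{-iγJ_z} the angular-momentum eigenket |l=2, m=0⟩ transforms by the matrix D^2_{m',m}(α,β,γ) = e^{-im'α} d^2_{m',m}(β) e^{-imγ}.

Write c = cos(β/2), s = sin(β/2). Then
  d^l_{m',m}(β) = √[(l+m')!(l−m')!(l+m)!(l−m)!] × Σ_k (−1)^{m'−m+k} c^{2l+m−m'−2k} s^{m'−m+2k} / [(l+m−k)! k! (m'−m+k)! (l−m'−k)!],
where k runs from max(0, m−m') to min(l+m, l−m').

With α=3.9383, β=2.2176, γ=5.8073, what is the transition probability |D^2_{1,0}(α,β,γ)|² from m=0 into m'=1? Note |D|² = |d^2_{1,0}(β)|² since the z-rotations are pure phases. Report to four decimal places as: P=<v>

Split into d^2_{1,0}(β=2.2176) × two z-phases.
c=cos(2.2176/2)=0.445736, s=sin(2.2176/2)=0.895164; N=√[6·1·2·2]=4.898979
k: max(0,(0)−(1))=0 … min(2+(0),2−(1))=1
  k=0: (−1)^1·4.8990/(2)·0.4457^3·0.8952^1 = -0.194183
  k=1: (−1)^2·4.8990/(2)·0.4457^1·0.8952^3 = +0.783180
d^2_{1,0}(2.2176) = -0.194183 +0.783180 = +0.588997
|D^2_{1,0}|² = |d^2_{1,0}(β)|² = (+0.588997)² = 0.346918 (the z-rotation phases have unit modulus)

P=0.3469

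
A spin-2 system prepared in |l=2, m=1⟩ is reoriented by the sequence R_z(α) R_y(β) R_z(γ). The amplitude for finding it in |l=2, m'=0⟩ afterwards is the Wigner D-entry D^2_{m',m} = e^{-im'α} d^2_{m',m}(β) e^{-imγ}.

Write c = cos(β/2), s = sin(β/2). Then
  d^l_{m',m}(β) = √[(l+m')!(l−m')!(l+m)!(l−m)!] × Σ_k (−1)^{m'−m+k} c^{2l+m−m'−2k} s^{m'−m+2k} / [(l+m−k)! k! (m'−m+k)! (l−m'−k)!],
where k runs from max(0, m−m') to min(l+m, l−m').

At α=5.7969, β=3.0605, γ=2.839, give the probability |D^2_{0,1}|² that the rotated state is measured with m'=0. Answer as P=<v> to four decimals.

D^2_{0,1}(5.7969,3.0605,2.839) = e^{-i·0·5.7969}·d^2_{0,1}(3.0605)·e^{-i·1·2.839}. Compute d first:
Half-angle: c=0.040535, s=0.999178. N=√(2·2·6·1)=4.898979
k: max(0,(1)−(0))=1 … min(2+(1),2−(0))=2
  k=1: (−1)^0·4.8990/(2)·0.0405^3·0.9992^1 = +0.000163
  k=2: (−1)^1·4.8990/(2)·0.0405^1·0.9992^3 = -0.099046
d^2_{0,1}(3.0605) = +0.000163 -0.099046 = -0.098883
|D^2_{0,1}|² = |d^2_{0,1}(β)|² = (-0.098883)² = 0.009778 (the z-rotation phases have unit modulus)

P=0.0098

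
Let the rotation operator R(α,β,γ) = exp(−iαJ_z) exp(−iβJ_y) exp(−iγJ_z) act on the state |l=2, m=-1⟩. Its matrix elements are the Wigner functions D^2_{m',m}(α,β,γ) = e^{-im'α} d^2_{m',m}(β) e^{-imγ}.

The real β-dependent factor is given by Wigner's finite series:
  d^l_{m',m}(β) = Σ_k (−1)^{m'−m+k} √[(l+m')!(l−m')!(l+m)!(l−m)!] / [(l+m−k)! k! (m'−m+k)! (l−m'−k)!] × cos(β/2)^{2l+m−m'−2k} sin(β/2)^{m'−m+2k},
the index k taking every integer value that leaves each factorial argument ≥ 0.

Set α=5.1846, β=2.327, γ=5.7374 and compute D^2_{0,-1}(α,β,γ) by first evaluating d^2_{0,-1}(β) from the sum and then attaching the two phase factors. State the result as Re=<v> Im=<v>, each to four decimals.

Re=0.5225 Im=-0.3173

Split into d^2_{0,-1}(β=2.327) × two z-phases.
Half-angle: c=0.396128, s=0.918195. N=√(2·2·1·6)=4.898979
Admissible k: 0..1 (factorial args all ≥0)
  k=0: (−1)^1·4.8990/(2)·0.3961^3·0.9182^1 = -0.139804
  k=1: (−1)^2·4.8990/(2)·0.3961^1·0.9182^3 = +0.751132
d^2_{0,-1}(2.327) = -0.139804 +0.751132 = +0.611329
Attach z-rotation phases: D = e^{-i(0)(5.1846)}·(+0.611329)·e^{-i(-1)(5.7374)} = +0.522515-0.317334i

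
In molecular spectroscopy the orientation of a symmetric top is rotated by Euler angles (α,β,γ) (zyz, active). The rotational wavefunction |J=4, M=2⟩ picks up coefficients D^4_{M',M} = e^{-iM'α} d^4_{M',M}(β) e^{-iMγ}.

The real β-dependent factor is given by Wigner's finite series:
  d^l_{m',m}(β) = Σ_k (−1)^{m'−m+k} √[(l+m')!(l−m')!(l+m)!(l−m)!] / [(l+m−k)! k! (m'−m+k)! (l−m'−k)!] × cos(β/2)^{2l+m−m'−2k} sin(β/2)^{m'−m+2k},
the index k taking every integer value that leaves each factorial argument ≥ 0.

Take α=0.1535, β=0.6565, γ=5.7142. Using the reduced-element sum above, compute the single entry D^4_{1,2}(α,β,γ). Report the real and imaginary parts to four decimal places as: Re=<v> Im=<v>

Re=0.2396 Im=0.3607

First d^4_{1,2}(β=0.6565), then the phase factors e^{-i(1)α} and e^{-i(2)γ}:
c=cos(0.6565/2)=0.946608, s=sin(0.6565/2)=0.322387; N=√[120·6·720·2]=1018.233765
The bounds max(0,m−m')=1 and min(l+m,l−m')=3 give 3 terms
  k=1: (−1)^0·1018.2338/(240)·0.9466^7·0.3224^1 = +0.931547
  k=2: (−1)^1·1018.2338/(48)·0.9466^5·0.3224^3 = -0.540243
  k=3: (−1)^2·1018.2338/(72)·0.9466^3·0.3224^5 = +0.041775
d^4_{1,2}(0.6565) = +0.931547 -0.540243 +0.041775 = +0.433078
Attach z-rotation phases: D = e^{-i(1)(0.1535)}·(+0.433078)·e^{-i(2)(5.7142)} = +0.239624+0.360745i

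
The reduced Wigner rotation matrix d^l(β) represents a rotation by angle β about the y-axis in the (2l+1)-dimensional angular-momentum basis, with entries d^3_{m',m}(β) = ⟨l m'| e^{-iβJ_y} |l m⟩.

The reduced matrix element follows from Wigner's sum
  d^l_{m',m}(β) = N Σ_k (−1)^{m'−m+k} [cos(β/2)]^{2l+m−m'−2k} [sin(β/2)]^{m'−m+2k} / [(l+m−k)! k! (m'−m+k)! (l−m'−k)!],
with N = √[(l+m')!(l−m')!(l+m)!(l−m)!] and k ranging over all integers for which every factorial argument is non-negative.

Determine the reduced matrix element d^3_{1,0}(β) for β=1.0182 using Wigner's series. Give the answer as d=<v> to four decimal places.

d=-0.1392

d^3_{1,0}(β=1.0182) via Wigner's sum:
Half-angle: c=0.873184, s=0.487392. N=√(24·2·6·6)=41.569219
Admissible k: 0..2 (factorial args all ≥0)
  k=0: (−1)^1·41.5692/(12)·0.8732^5·0.4874^1 = -0.857031
  k=1: (−1)^2·41.5692/(4)·0.8732^3·0.4874^3 = +0.801055
  k=2: (−1)^3·41.5692/(12)·0.8732^1·0.4874^5 = -0.083193
d^3_{1,0}(1.0182) = -0.857031 +0.801055 -0.083193 = -0.139168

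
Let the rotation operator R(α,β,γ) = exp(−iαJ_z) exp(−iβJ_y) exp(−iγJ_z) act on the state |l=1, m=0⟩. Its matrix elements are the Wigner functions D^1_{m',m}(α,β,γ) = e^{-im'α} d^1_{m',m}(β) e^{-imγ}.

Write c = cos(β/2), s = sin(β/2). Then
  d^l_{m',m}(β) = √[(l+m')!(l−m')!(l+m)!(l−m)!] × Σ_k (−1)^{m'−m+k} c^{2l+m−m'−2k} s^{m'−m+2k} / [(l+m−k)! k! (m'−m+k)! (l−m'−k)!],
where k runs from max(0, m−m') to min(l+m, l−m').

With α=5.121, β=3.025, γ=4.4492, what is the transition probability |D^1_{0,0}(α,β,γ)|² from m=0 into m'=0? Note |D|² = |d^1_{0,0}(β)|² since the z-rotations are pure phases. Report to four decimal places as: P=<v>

First d^1_{0,0}(β=3.025), then the phase factors e^{-i(0)α} and e^{-i(0)γ}:
Half-angle: c=0.058263, s=0.998301. N=√(1·1·1·1)=1.000000
k: max(0,(0)−(0))=0 … min(1+(0),1−(0))=1
  k=0: (−1)^0·1.0000/(1)·0.0583^2·0.9983^0 = +0.003395
  k=1: (−1)^1·1.0000/(1)·0.0583^0·0.9983^2 = -0.996605
d^1_{0,0}(3.025) = +0.003395 -0.996605 = -0.993211
|D^1_{0,0}|² = |d^1_{0,0}(β)|² = (-0.993211)² = 0.986468 (the z-rotation phases have unit modulus)

P=0.9865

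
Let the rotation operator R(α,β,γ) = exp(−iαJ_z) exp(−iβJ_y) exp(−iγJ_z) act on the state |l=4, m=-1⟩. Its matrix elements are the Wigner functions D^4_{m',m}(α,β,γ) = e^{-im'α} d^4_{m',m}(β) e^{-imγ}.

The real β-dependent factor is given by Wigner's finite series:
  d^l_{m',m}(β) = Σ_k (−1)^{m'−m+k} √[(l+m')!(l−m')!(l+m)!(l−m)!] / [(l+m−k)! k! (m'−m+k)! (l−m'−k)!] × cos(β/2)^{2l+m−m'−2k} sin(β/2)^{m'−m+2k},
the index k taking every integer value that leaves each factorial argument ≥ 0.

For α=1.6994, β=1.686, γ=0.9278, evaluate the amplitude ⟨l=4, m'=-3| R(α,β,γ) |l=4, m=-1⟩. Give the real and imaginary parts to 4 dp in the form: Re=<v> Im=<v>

Re=-0.4078 Im=0.1072

D^4_{-3,-1}(1.6994,1.686,0.9278) = e^{-i·-3·1.6994}·d^4_{-3,-1}(1.686)·e^{-i·-1·0.9278}. Compute d first:
c=cos(1.686/2)=0.665226, s=sin(1.686/2)=0.746642; N=√[1·5040·6·120]=1904.940944
k∈{2,3} keeps every argument non-negative
  k=2: (−1)^0·1904.9409/(240)·0.6652^6·0.7466^2 = +0.383451
  k=3: (−1)^1·1904.9409/(144)·0.6652^4·0.7466^4 = -0.805092
d^4_{-3,-1}(1.686) = +0.383451 -0.805092 = -0.421641
D = (+0.376311-0.926494i)·(-0.421641)·(+0.599596+0.800303i) = -0.407773+0.107248i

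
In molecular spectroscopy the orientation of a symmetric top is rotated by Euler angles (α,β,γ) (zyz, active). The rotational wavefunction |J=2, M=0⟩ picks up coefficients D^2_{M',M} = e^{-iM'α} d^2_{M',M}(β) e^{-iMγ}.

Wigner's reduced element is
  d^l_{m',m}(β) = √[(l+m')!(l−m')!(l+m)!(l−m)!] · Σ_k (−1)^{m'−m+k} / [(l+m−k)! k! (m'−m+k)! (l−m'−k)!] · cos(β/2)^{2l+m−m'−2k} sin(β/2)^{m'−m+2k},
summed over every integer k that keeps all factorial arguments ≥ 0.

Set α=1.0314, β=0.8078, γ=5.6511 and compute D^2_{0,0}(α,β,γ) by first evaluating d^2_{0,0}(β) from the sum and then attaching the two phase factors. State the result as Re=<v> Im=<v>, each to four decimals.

Re=0.2164 Im=0.0000

Split into d^2_{0,0}(β=0.8078) × two z-phases.
c=cos(0.8078/2)=0.919535, s=sin(0.8078/2)=0.393008; N=√[2·2·2·2]=4.000000
Admissible k: 0..2 (factorial args all ≥0)
  k=0: (−1)^0·4.0000/(4)·0.9195^4·0.3930^0 = +0.714947
  k=1: (−1)^1·4.0000/(1)·0.9195^2·0.3930^2 = -0.522394
  k=2: (−1)^2·4.0000/(4)·0.9195^0·0.3930^4 = +0.023856
d^2_{0,0}(0.8078) = +0.714947 -0.522394 +0.023856 = +0.216408
Attach z-rotation phases: D = e^{-i(0)(1.0314)}·(+0.216408)·e^{-i(0)(5.6511)} = +0.216408+0.000000i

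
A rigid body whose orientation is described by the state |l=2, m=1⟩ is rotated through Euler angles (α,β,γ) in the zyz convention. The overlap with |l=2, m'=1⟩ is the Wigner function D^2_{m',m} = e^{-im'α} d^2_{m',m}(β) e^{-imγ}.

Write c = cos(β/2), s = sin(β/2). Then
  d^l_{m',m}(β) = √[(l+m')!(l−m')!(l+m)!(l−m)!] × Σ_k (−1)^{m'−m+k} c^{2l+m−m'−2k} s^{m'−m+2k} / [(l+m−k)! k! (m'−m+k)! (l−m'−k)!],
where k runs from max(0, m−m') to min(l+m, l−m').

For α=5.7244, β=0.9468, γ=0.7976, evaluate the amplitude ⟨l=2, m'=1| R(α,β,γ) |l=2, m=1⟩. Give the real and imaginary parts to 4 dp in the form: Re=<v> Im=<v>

First d^2_{1,1}(β=0.9468), then the phase factors e^{-i(1)α} and e^{-i(1)γ}:
Half-angle: c=0.890023, s=0.455915. N=√(6·1·6·1)=6.000000
Admissible k: 0..1 (factorial args all ≥0)
  k=0: (−1)^0·6.0000/(6)·0.8900^4·0.4559^0 = +0.627488
  k=1: (−1)^1·6.0000/(2)·0.8900^2·0.4559^2 = -0.493960
d^2_{1,1}(0.9468) = +0.627488 -0.493960 = +0.133528
D = (+0.847900+0.530157i)·(+0.133528)·(+0.698426-0.715682i) = +0.129739-0.031586i

Re=0.1297 Im=-0.0316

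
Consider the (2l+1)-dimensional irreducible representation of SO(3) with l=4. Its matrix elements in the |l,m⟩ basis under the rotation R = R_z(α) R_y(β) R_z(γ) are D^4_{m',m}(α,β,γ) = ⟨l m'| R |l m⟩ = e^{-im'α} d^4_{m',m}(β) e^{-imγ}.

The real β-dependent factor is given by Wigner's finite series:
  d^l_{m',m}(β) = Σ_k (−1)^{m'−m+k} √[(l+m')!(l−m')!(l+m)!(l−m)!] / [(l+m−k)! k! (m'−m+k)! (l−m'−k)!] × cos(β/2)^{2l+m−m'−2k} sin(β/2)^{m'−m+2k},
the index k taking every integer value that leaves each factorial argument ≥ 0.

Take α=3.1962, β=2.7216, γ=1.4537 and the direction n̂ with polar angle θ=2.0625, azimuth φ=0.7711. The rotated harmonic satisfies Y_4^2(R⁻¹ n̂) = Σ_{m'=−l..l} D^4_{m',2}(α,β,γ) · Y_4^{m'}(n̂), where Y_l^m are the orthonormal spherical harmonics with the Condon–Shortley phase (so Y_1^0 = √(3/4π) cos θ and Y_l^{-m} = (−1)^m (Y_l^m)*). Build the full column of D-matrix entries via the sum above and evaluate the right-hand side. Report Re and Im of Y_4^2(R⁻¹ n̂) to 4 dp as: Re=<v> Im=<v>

Re=0.1402 Im=-0.2279

Need the full column D^4_{m',2} for m'=−4..4 at α=3.1962, β=2.7216, γ=1.4537.
cos(β/2)=0.208456, sin(β/2)=0.978032
d^4_{-4,2}: single k=6 term ⇒ +0.201246;  D = -0.180981-0.088010i
d^4_{-3,2}: k∈[5..6] ⇒ +0.090990 -0.667651 = -0.576661;  D = -0.531584-0.223507i
d^4_{-2,2}: k∈[4..6] ⇒ +0.025916 -0.456382 +0.837189 = +0.406722;  D = -0.382975-0.136942i
d^4_{-1,2}: k∈[3..5] ⇒ +0.005208 -0.171955 +0.757045 = +0.590297;  D = +0.565851+0.168118i
d^4_{0,2}: k∈[2..4] ⇒ +0.000745 -0.043708 +0.360802 = +0.317838;  D = -0.309162-0.073757i
d^4_{1,2}: k∈[1..3] ⇒ +0.000071 -0.007812 +0.114637 = +0.106896;  D = +0.105177+0.019094i
d^4_{2,2}: k∈[0..2] ⇒ +0.000004 -0.000942 +0.025916 = +0.024977;  D = -0.024783-0.003114i
d^4_{3,2}: k∈[0..1] ⇒ -0.000063 +0.004134 = +0.004071;  D = +0.004061+0.000286i
d^4_{4,2}: single k=0 term ⇒ +0.000415;  D = -0.000415-0.000007i
Y_4^{m'}(θ=2.0625,φ=0.7711) and Σ D·Y over m':
  (-0.1810-0.0880i)·(-0.2668-0.0153i)  (-0.5316-0.2235i)·(+0.2737+0.2983i)  (-0.3830-0.1369i)·(+0.0042-0.1456i)  (+0.5659+0.1681i)·(+0.2033-0.1976i)  (-0.3092-0.0738i)·(-0.2061+0.0000i)  (+0.1052+0.0191i)·(-0.2033-0.1976i)  (-0.0248-0.0031i)·(+0.0042+0.1456i)  (+0.0041+0.0003i)·(-0.2737+0.2983i)  (-0.0004-0.0000i)·(-0.2668+0.0153i)
Y_4^2(R⁻¹ n̂) = +0.140179-0.227854i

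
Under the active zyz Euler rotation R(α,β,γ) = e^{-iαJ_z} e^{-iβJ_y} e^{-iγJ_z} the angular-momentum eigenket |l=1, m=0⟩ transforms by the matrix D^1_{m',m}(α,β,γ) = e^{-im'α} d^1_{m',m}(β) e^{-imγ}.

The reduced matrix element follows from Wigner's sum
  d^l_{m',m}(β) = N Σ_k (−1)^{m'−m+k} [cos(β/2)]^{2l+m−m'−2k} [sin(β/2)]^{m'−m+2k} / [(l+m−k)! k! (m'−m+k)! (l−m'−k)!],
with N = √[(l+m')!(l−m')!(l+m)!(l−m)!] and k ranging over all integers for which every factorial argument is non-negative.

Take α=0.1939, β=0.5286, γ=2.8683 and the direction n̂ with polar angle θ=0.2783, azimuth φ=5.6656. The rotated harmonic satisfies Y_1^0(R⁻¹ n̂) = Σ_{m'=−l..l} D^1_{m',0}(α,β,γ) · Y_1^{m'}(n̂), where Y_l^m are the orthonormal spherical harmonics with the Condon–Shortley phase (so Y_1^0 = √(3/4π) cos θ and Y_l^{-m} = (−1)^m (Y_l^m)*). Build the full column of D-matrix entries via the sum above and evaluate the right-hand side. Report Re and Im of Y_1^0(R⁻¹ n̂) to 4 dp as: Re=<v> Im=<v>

Need the full column D^1_{m',0} for m'=−1..1 at α=0.1939, β=0.5286, γ=2.8683.
cos(β/2)=0.965276, sin(β/2)=0.261234
d^1_{-1,0}: single k=1 term ⇒ +0.356612;  D = +0.349929+0.068715i
d^1_{0,0}: k∈[0..1] ⇒ +0.931757 -0.068243 = +0.863514;  D = +0.863514+0.000000i
d^1_{1,0}: single k=0 term ⇒ -0.356612;  D = -0.349929+0.068715i
Y_1^{m'}(θ=0.2783,φ=5.6656) and Σ D·Y over m':
  (+0.3499+0.0687i)·(+0.0774+0.0550i)  (+0.8635+0.0000i)·(+0.4698+0.0000i)  (-0.3499+0.0687i)·(-0.0774+0.0550i)
Y_1^0(R⁻¹ n̂) = +0.452284+0.000000i

Re=0.4523 Im=0.0000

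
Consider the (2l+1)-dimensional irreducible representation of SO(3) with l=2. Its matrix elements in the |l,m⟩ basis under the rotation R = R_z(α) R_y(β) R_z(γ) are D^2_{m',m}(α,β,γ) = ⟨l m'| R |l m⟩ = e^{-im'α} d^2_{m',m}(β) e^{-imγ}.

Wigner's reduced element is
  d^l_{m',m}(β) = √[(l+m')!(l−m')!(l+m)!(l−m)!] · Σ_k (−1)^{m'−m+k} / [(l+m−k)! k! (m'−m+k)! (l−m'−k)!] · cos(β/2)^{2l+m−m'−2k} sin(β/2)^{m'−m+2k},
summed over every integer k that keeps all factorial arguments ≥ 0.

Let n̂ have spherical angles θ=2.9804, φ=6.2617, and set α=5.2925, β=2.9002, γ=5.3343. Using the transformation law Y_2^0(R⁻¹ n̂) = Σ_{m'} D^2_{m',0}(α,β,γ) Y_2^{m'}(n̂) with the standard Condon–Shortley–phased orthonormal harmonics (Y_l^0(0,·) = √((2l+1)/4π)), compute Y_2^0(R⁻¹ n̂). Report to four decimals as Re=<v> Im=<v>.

Re=0.5936 Im=0.0000

Need the full column D^2_{m',0} for m'=−2..2 at α=5.2925, β=2.9002, γ=5.3343.
cos(β/2)=0.120403, sin(β/2)=0.992725
d^2_{-2,0}: single k=2 term ⇒ +0.034995;  D = -0.013968-0.032087i
d^2_{-1,0}: k∈[1..2] ⇒ +0.004244 -0.288537 = -0.284293;  D = -0.155826+0.237783i
d^2_{0,0}: k∈[0..2] ⇒ +0.000210 -0.057147 +0.971216 = +0.914279;  D = +0.914279+0.000000i
d^2_{1,0}: k∈[0..1] ⇒ -0.004244 +0.288537 = +0.284293;  D = +0.155826+0.237783i
d^2_{2,0}: single k=0 term ⇒ +0.034995;  D = -0.013968+0.032087i
Y_2^{m'}(θ=2.9804,φ=6.2617) and Σ D·Y over m':
  (-0.0140-0.0321i)·(+0.0099+0.0004i)  (-0.1558+0.2378i)·(-0.1224-0.0026i)  (+0.9143+0.0000i)·(+0.6064+0.0000i)  (+0.1558+0.2378i)·(+0.1224-0.0026i)  (-0.0140+0.0321i)·(+0.0099-0.0004i)
Y_2^0(R⁻¹ n̂) = +0.593561+0.000000i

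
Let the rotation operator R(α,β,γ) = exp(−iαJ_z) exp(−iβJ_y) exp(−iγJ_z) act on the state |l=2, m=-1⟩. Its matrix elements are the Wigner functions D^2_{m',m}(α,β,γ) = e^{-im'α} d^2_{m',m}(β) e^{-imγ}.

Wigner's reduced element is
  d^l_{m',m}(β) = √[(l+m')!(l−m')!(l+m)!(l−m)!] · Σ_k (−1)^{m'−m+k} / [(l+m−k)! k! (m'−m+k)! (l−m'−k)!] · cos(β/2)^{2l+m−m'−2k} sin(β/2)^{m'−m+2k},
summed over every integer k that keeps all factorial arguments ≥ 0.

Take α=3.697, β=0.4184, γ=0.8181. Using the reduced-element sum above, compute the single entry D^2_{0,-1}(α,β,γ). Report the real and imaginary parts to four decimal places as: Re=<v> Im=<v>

First d^2_{0,-1}(β=0.4184), then the phase factors e^{-i(0)α} and e^{-i(-1)γ}:
Half-angle: c=0.978197, s=0.207677. N=√(2·2·1·6)=4.898979
The bounds max(0,m−m')=0 and min(l+m,l−m')=1 give 2 terms
  k=0: (−1)^1·4.8990/(2)·0.9782^3·0.2077^1 = -0.476151
  k=1: (−1)^2·4.8990/(2)·0.9782^1·0.2077^3 = +0.021462
d^2_{0,-1}(0.4184) = -0.476151 +0.021462 = -0.454689
D = (+1.000000+0.000000i)·(-0.454689)·(+0.683609+0.729848i) = -0.310829-0.331854i

Re=-0.3108 Im=-0.3319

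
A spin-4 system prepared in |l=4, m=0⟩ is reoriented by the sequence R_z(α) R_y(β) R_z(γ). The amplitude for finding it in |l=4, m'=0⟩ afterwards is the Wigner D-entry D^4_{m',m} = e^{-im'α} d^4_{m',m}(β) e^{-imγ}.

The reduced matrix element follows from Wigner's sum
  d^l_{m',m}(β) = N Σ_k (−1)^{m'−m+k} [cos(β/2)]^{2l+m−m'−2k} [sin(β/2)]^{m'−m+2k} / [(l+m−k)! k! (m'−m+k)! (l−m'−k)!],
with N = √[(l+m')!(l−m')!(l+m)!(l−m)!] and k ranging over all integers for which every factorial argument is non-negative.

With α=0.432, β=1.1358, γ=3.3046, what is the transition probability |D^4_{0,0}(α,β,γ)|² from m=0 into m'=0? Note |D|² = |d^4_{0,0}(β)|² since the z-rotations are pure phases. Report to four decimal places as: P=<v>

Split into d^4_{0,0}(β=1.1358) × two z-phases.
Half-angle: c=0.843032, s=0.537863. N=√(24·24·24·24)=576.000000
k∈{0,1,2,3,4} keeps every argument non-negative
  k=0: (−1)^0·576.0000/(576)·0.8430^8·0.5379^0 = +0.255126
  k=1: (−1)^1·576.0000/(36)·0.8430^6·0.5379^2 = -1.661608
  k=2: (−1)^2·576.0000/(16)·0.8430^4·0.5379^4 = +1.521828
  k=3: (−1)^3·576.0000/(36)·0.8430^2·0.5379^6 = -0.275320
  k=4: (−1)^4·576.0000/(576)·0.8430^0·0.5379^8 = +0.007004
d^4_{0,0}(1.1358) = +0.255126 -1.661608 +1.521828 -0.275320 +0.007004 = -0.152969
|D^4_{0,0}|² = |d^4_{0,0}(β)|² = (-0.152969)² = 0.023400 (the z-rotation phases have unit modulus)

P=0.0234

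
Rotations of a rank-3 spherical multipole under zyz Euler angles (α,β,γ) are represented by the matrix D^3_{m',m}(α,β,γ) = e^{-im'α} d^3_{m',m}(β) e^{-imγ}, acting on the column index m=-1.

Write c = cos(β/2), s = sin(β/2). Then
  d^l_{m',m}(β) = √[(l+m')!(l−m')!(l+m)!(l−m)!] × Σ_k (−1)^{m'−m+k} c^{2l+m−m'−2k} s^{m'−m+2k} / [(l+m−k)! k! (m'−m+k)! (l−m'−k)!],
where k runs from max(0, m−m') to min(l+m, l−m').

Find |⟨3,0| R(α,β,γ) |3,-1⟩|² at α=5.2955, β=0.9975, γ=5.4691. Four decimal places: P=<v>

D^3_{0,-1}(5.2955,0.9975,5.4691) = e^{-i·0·5.2955}·d^3_{0,-1}(0.9975)·e^{-i·-1·5.4691}. Compute d first:
With c≡cos(β/2)=0.878181 and s≡sin(β/2)=0.478328, N=[6·6·2·24]^{1/2}=41.569219
Admissible k: 0..2 (factorial args all ≥0)
  k=0: (−1)^1·41.5692/(12)·0.8782^5·0.4783^1 = -0.865440
  k=1: (−1)^2·41.5692/(4)·0.8782^3·0.4783^3 = +0.770269
  k=2: (−1)^3·41.5692/(12)·0.8782^1·0.4783^5 = -0.076174
d^3_{0,-1}(0.9975) = -0.865440 +0.770269 -0.076174 = -0.171346
|D^3_{0,-1}|² = |d^3_{0,-1}(β)|² = (-0.171346)² = 0.029359 (the z-rotation phases have unit modulus)

P=0.0294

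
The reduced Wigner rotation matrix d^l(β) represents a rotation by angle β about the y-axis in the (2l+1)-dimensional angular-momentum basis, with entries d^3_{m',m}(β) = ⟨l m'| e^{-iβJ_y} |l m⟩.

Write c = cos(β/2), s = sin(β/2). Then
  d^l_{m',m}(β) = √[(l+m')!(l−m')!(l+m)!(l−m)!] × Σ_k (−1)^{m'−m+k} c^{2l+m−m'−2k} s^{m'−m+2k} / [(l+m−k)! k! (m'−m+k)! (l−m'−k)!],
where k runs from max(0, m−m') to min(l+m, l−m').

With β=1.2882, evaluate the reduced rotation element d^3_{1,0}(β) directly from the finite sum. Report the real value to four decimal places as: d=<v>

d^3_{1,0}(β=1.2882) via Wigner's sum:
Half-angle: c=0.799641, s=0.600479. N=√(24·2·6·6)=41.569219
Admissible k: 0..2 (factorial args all ≥0)
  k=0: (−1)^1·41.5692/(12)·0.7996^5·0.6005^1 = -0.680084
  k=1: (−1)^2·41.5692/(4)·0.7996^3·0.6005^3 = +1.150508
  k=2: (−1)^3·41.5692/(12)·0.7996^1·0.6005^5 = -0.216259
d^3_{1,0}(1.2882) = -0.680084 +1.150508 -0.216259 = +0.254165

d=0.2542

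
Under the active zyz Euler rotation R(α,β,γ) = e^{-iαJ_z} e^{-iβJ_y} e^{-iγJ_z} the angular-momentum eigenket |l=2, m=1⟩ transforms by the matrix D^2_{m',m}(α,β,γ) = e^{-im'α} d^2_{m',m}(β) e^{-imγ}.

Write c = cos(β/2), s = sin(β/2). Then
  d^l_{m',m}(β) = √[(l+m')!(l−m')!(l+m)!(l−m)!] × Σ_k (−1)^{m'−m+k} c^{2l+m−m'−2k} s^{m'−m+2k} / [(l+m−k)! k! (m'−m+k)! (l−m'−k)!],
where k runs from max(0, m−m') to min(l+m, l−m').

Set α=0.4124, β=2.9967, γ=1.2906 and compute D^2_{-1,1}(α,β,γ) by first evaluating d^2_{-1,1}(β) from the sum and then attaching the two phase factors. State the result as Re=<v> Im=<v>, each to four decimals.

Re=-0.6219 Im=0.7495

D^2_{-1,1}(0.4124,2.9967,1.2906) = e^{-i·-1·0.4124}·d^2_{-1,1}(2.9967)·e^{-i·1·1.2906}. Compute d first:
With c≡cos(β/2)=0.072383 and s≡sin(β/2)=0.997377, N=[1·6·6·1]^{1/2}=6.000000
The bounds max(0,m−m')=2 and min(l+m,l−m')=3 give 2 terms
  k=2: (−1)^0·6.0000/(2)·0.0724^2·0.9974^2 = +0.015636
  k=3: (−1)^1·6.0000/(6)·0.0724^0·0.9974^4 = -0.989549
d^2_{-1,1}(2.9967) = +0.015636 -0.989549 = -0.973913
Attach z-rotation phases: D = e^{-i(-1)(0.4124)}·(-0.973913)·e^{-i(1)(1.2906)} = -0.621880+0.749515i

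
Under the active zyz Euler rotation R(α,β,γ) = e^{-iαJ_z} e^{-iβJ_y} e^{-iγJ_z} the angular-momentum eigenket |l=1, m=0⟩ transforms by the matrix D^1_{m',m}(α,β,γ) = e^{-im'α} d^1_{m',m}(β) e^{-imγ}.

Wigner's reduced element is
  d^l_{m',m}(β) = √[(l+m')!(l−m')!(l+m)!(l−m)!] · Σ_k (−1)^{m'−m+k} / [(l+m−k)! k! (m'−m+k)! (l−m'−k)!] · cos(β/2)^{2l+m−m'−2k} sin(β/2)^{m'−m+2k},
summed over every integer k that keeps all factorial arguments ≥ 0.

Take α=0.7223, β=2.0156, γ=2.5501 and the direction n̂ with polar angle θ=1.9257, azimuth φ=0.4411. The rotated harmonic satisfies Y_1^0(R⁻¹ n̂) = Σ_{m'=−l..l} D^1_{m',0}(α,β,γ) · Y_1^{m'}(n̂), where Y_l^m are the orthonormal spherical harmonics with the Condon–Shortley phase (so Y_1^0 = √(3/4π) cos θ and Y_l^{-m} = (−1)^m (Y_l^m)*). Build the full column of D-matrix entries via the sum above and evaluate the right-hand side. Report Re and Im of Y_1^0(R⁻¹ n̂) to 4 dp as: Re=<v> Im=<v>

Need the full column D^1_{m',0} for m'=−1..1 at α=0.7223, β=2.0156, γ=2.5501.
cos(β/2)=0.533722, sin(β/2)=0.845660
d^1_{-1,0}: single k=1 term ⇒ +0.638302;  D = +0.478910+0.421989i
d^1_{0,0}: k∈[0..1] ⇒ +0.284860 -0.715140 = -0.430281;  D = -0.430281+0.000000i
d^1_{1,0}: single k=0 term ⇒ -0.638302;  D = -0.478910+0.421989i
Y_1^{m'}(θ=1.9257,φ=0.4411) and Σ D·Y over m':
  (+0.4789+0.4220i)·(+0.2930-0.1383i)  (-0.4303+0.0000i)·(-0.1698+0.0000i)  (-0.4789+0.4220i)·(-0.2930-0.1383i)
Y_1^0(R⁻¹ n̂) = +0.470386+0.000000i

Re=0.4704 Im=0.0000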